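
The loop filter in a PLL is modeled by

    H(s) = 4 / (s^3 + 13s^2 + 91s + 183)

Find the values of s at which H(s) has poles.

The poles are the roots of the denominator s^3 + 13s^2 + 91s + 183 = 0.
Trying s = -3: the polynomial evaluates to 0, so (s + 3) is a factor.
Dividing out leaves s^2 + 10s + 61 = 0.
The quadratic formula then gives s = -5 ± 6j.

s = -3, -5 ± 6j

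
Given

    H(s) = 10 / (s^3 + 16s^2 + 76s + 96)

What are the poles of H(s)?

s = -2, -6, -8

The poles are the roots of the denominator s^3 + 16s^2 + 76s + 96 = 0.
Trying s = -2: the polynomial evaluates to 0, so (s + 2) is a factor.
Dividing out leaves s^2 + 14s + 48 = 0.
Factoring the quadratic: (s + 6)(s + 8) = 0.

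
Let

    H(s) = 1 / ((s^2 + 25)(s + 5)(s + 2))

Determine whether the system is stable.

The poles can be read from the denominator factors: s = ±5j, -5, -2.
Since the simple pole(s) at s = ±5j lie on the jω-axis with none in the right half-plane, the system is marginally stable.

marginally stable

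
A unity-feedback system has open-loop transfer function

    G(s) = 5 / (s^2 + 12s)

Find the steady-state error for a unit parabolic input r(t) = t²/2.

e_ss = ∞

G(s) has one pole at the origin.
This is a Type 1 system; Ka = lim_{s→0} s^2·G(s) = 0, so the steady-state error for a parabola input is infinite.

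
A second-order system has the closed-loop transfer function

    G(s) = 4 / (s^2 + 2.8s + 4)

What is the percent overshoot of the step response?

%OS ≈ 4.60%

Comparing s^2 + 2.8s + 4 to s^2 + 2ζωₙs + ωₙ²: ωₙ = 2 rad/s and ζ = 2.8/(2·2) = 0.7.
%OS = 100·exp(−πζ/√(1−ζ²)) = 100·exp(−π·0.7/√(1−0.7²)) ≈ 4.60%.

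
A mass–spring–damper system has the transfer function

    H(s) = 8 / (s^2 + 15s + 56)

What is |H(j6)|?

Substitute s = j6: numerator = 8, denominator = 20 + j90.
|H(j6)| = |8| / |20 + j90| = 8 / 92.195 ≈ 0.08677.

|H(j6)| ≈ 0.08677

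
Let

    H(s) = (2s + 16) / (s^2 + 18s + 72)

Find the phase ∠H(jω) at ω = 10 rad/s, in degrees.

At s = j10: numerator = 16 + j20, denominator = -28 + j180.
∠H = ∠num − ∠den = 51.340° − (98.842°) = -47.50°.

∠H(j10) ≈ -47.50°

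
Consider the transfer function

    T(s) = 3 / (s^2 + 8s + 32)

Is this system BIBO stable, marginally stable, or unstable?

The denominator s^2 + 8s + 32 factors as (s^2 + 8s + 32), giving poles at s = -4 + 4j, -4 - 4j.
Since all poles lie strictly in the left half-plane, the system is stable.

stable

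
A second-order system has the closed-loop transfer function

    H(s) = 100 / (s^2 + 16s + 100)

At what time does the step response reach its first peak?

Comparing s^2 + 16s + 100 to s^2 + 2ζωₙs + ωₙ²: ωₙ = 10 rad/s and ζ = 16/(2·10) = 0.8.
ζωₙ = 16/2 = 8, so ω_d = ωₙ√(1−ζ²) = √(ωₙ² − (ζωₙ)²) = √(100 − 8²) = √36 = 6 rad/s.
t_p = π/ω_d = π/6 ≈ 0.5236 s.

t_p ≈ 0.5236 s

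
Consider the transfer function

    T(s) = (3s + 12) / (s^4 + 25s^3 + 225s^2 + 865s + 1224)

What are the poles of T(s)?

The poles are the roots of the denominator s^4 + 25s^3 + 225s^2 + 865s + 1224 = 0.
Trying s = -9: the polynomial evaluates to 0, so (s + 9) is a factor.
Dividing out leaves s^3 + 16s^2 + 81s + 136 = 0.
This factors further as (s^2 + 8s + 17)(s + 8) = 0.

s = -4 ± j, -9, -8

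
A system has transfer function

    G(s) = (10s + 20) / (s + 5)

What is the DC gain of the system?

Set s = 0: G(0) = (20) / (5) = 4.

G(0) = 4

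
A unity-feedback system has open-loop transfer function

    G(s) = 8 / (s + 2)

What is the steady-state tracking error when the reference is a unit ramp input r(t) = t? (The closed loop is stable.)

e_ss = ∞

G(s) has no poles at the origin.
This is a Type 0 system; Kv = lim_{s→0} s·G(s) = 0, so the steady-state error for a ramp input is infinite.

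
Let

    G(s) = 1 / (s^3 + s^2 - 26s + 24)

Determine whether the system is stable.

unstable

The denominator s^3 + s^2 - 26s + 24 factors as (s - 4)(s - 1)(s + 6), giving poles at s = 4, 1, -6.
Since the pole(s) at s = 4, 1 lie in the right half-plane, the system is unstable.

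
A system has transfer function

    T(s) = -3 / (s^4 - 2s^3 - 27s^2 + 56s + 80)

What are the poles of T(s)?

The poles are the roots of the denominator s^4 - 2s^3 - 27s^2 + 56s + 80 = 0.
Trying s = 4: the polynomial evaluates to 0, so (s - 4) is a factor.
Dividing out leaves s^3 + 2s^2 - 19s - 20 = 0.
This factors further as (s + 1)(s + 5)(s - 4) = 0.

s = 4, -1, -5, 4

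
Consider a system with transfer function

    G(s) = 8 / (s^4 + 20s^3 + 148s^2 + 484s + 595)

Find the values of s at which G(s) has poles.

s = -4 + j, -4 - j, -7, -5

The poles are the roots of the denominator s^4 + 20s^3 + 148s^2 + 484s + 595 = 0.
Trying s = -7: the polynomial evaluates to 0, so (s + 7) is a factor.
Dividing out leaves s^3 + 13s^2 + 57s + 85 = 0.
This factors further as (s^2 + 8s + 17)(s + 5) = 0.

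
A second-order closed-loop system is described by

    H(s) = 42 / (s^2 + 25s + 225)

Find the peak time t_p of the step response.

Comparing s^2 + 25s + 225 to s^2 + 2ζωₙs + ωₙ²: ωₙ = 15 rad/s and ζ = 25/(2·15) ≈ 0.8333.
ζωₙ = 25/2 = 12.5, so ω_d = ωₙ√(1−ζ²) = √(ωₙ² − (ζωₙ)²) = √(225 − 12.5²) = √68.75 ≈ 8.292 rad/s.
t_p = π/ω_d = π/8.292 ≈ 0.3789 s.

t_p ≈ 0.3789 s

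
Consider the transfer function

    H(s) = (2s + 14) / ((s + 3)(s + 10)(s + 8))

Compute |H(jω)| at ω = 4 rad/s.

|H(j4)| ≈ 0.03348

Substitute s = j4: numerator = 14 + j8, denominator = -96 + j472.
|H(j4)| = |14 + j8| / |-96 + j472| = 16.125 / 481.66 ≈ 0.03348.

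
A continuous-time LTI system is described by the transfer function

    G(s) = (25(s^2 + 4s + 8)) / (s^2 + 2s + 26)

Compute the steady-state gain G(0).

G(0) = 100/13 ≈ 7.692

At s = 0 each factor (s + a) contributes a and each (s^2 + bs + c) contributes c.
G(0) = 25·(8) / ((26)) = 200/26 = 100/13.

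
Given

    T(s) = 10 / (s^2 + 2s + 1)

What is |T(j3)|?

|T(j3)| = 1

Substitute s = j3: numerator = 10, denominator = -8 + j6.
|T(j3)| = |10| / |-8 + j6| = 10 / 10 = 1.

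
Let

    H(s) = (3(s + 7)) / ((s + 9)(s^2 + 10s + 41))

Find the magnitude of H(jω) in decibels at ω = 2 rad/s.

Substitute s = j2: numerator = 21 + j6, denominator = 293 + j254.
|H(j2)| = |21 + j6| / |293 + j254| = 21.840 / 387.77 ≈ 0.05632.
In decibels: 20·log₁₀(0.05632) ≈ -25.0 dB.

|H(j2)|_dB ≈ -25.0 dB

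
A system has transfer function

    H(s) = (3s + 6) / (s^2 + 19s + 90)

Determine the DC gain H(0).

Set s = 0: H(0) = (6) / (90) = 1/15.

H(0) = 1/15 ≈ 0.06667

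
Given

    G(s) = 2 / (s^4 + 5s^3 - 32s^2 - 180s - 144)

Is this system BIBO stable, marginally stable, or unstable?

The denominator s^4 + 5s^3 - 32s^2 - 180s - 144 factors as (s + 4)(s + 6)(s - 6)(s + 1), giving poles at s = -4, -6, 6, -1.
Since the pole(s) at s = 6 lie in the right half-plane, the system is unstable.

unstable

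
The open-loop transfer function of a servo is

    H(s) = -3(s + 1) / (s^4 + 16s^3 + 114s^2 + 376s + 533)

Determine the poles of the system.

The poles are the roots of the denominator s^4 + 16s^3 + 114s^2 + 376s + 533 = 0.
No real roots exist; factor into two real quadratics: (s^2 + 10s + 41)(s^2 + 6s + 13) = 0.
Each quadratic gives a conjugate pair via the quadratic formula.

s = -5 + 4j, -5 - 4j, -3 + 2j, -3 - 2j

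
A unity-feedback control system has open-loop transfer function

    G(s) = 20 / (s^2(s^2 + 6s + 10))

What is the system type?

Type 2

The denominator has 2 factors of s at the origin (free integrators), so this is a Type 2 system.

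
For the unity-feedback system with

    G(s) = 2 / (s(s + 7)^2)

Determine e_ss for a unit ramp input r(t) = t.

G(s) has one pole at the origin.
This is a Type 1 system. Kv = lim_{s→0} s·G(s) = 2/49.
e_ss = 1/Kv = 1/(2/49) = 49/2 ≈ 24.50.

e_ss = 24.50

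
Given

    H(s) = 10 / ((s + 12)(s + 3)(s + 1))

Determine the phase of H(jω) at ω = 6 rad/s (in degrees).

∠H(j6) ≈ -170.5°

At s = j6: numerator = 10, denominator = -540 + j90.
∠H = ∠num − ∠den = 0° − (170.54°) = -170.5°.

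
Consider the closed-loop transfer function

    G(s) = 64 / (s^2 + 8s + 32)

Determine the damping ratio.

ζ ≈ 0.7071

Compare the denominator to the standard form s^2 + 2ζωₙs + ωₙ².
ωₙ² = 32, so ωₙ = √32 ≈ 5.657 rad/s.
2ζωₙ = 8, so ζ = 8/(2·√32) ≈ 0.7071.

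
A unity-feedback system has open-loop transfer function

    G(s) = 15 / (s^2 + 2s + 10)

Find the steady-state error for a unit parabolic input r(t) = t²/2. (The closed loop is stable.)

e_ss = ∞

G(s) has no poles at the origin.
This is a Type 0 system; Ka = lim_{s→0} s^2·G(s) = 0, so the steady-state error for a parabola input is infinite.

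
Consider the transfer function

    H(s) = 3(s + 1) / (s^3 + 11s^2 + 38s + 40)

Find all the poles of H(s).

The poles are the roots of the denominator s^3 + 11s^2 + 38s + 40 = 0.
Trying s = -4: the polynomial evaluates to 0, so (s + 4) is a factor.
Dividing out leaves s^2 + 7s + 10 = 0.
Factoring the quadratic: (s + 5)(s + 2) = 0.

s = -4, -5, -2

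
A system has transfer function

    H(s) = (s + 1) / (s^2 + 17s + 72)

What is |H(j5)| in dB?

|H(j5)|_dB ≈ -25.6 dB

Substitute s = j5: numerator = 1 + j5, denominator = 47 + j85.
|H(j5)| = |1 + j5| / |47 + j85| = 5.0990 / 97.129 ≈ 0.05250.
In decibels: 20·log₁₀(0.05250) ≈ -25.6 dB.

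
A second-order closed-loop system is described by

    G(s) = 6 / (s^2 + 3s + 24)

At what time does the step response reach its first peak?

Comparing s^2 + 3s + 24 to s^2 + 2ζωₙs + ωₙ²: ωₙ = √24 ≈ 4.899 rad/s and ζ = 3/(2·√24) ≈ 0.3062.
ζωₙ = 3/2 = 1.5, so ω_d = ωₙ√(1−ζ²) = √(ωₙ² − (ζωₙ)²) = √(24 − 1.5²) = √21.75 ≈ 4.664 rad/s.
t_p = π/ω_d = π/4.664 ≈ 0.6736 s.

t_p ≈ 0.6736 s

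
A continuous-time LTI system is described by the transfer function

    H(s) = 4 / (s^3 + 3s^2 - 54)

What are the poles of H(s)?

The poles are the roots of the denominator s^3 + 3s^2 - 54 = 0.
Trying s = 3: the polynomial evaluates to 0, so (s - 3) is a factor.
Dividing out leaves s^2 + 6s + 18 = 0.
The quadratic formula then gives s = -3 ± 3j.

s = -3 + 3j, -3 - 3j, 3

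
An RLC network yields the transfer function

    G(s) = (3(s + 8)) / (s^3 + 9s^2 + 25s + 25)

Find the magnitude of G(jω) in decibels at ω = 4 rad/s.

|G(j4)|_dB ≈ -13.3 dB

Substitute s = j4: numerator = 24 + j12, denominator = -119 + j36.
|G(j4)| = |24 + j12| / |-119 + j36| = 26.833 / 124.33 ≈ 0.2158.
In decibels: 20·log₁₀(0.2158) ≈ -13.3 dB.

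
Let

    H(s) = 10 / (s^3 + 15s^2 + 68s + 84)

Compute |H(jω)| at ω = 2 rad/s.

|H(j2)| ≈ 0.07679

Substitute s = j2: numerator = 10, denominator = 24 + j128.
|H(j2)| = |10| / |24 + j128| = 10 / 130.23 ≈ 0.07679.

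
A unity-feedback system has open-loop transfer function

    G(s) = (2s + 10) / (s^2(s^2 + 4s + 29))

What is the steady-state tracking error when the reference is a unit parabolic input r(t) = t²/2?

G(s) has 2 poles at the origin.
This is a Type 2 system. Ka = lim_{s→0} s^2·G(s) = 10/29.
e_ss = 1/Ka = 1/(10/29) = 29/10 ≈ 2.900.

e_ss = 2.900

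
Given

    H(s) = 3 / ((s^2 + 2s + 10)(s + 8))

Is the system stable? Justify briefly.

The poles can be read from the denominator factors: s = -1 ± 3j, -8.
Since all poles lie strictly in the left half-plane, the system is stable.

stable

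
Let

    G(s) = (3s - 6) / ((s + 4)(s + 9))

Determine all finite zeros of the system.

Set the numerator to zero: 3s - 6 = 0, i.e. 3·(s - 2) = 0.
So s = 2.

s = 2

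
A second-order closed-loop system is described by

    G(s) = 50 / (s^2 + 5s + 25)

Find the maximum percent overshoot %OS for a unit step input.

%OS ≈ 16.3%

Comparing s^2 + 5s + 25 to s^2 + 2ζωₙs + ωₙ²: ωₙ = 5 rad/s and ζ = 5/(2·5) = 0.5.
%OS = 100·exp(−πζ/√(1−ζ²)) = 100·exp(−π·0.5/√(1−0.5²)) ≈ 16.3%.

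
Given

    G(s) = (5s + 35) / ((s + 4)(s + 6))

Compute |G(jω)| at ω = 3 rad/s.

Substitute s = j3: numerator = 35 + j15, denominator = 15 + j30.
|G(j3)| = |35 + j15| / |15 + j30| = 38.079 / 33.541 ≈ 1.135.

|G(j3)| ≈ 1.135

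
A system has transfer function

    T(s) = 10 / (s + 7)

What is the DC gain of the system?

T(0) = 10/7 ≈ 1.429

Set s = 0: T(0) = (10) / (7) = 10/7.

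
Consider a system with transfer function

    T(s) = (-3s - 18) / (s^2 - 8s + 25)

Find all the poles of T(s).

s = 4 + 3j, 4 - 3j

The poles are the roots of the denominator s^2 - 8s + 25 = 0.
Using the quadratic formula: s = (8 ± √(-36))/2 = 4 ± 3j.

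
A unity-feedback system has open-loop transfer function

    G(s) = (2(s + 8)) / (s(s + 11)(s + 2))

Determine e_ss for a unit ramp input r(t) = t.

e_ss = 1.375

G(s) has one pole at the origin.
This is a Type 1 system. Kv = lim_{s→0} s·G(s) = 16/22 = 8/11.
e_ss = 1/Kv = 1/(8/11) = 11/8 ≈ 1.375.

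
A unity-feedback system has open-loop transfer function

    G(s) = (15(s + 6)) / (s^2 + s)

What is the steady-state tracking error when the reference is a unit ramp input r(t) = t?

G(s) has one pole at the origin.
This is a Type 1 system. Kv = lim_{s→0} s·G(s) = 90/1.
e_ss = 1/Kv = 1/(90) = 1/90 ≈ 0.01111.

e_ss = 0.01111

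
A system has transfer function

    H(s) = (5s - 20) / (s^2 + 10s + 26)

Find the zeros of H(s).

s = 4

Set the numerator to zero: 5s - 20 = 0, i.e. 5·(s - 4) = 0.
So s = 4.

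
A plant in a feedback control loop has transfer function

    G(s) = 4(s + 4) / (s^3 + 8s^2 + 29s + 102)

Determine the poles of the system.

The poles are the roots of the denominator s^3 + 8s^2 + 29s + 102 = 0.
Trying s = -6: the polynomial evaluates to 0, so (s + 6) is a factor.
Dividing out leaves s^2 + 2s + 17 = 0.
The quadratic formula then gives s = -1 ± 4j.

s = -6, -1 ± 4j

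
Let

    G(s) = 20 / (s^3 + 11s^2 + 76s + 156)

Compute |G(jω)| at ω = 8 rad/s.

|G(j8)| ≈ 0.03595

Substitute s = j8: numerator = 20, denominator = -548 + j96.
|G(j8)| = |20| / |-548 + j96| = 20 / 556.35 ≈ 0.03595.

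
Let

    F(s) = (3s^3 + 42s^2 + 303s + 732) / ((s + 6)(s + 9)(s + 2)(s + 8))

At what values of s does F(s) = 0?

s = -5 ± 6j, -4

Set the numerator to zero: 3s^3 + 42s^2 + 303s + 732 = 0, i.e. 3·(s^3 + 14s^2 + 101s + 244) = 0.
Factoring: (s^2 + 10s + 61)(s + 4) = 0.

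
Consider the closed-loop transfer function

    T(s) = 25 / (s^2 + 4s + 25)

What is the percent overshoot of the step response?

Comparing s^2 + 4s + 25 to s^2 + 2ζωₙs + ωₙ²: ωₙ = 5 rad/s and ζ = 4/(2·5) = 0.4.
%OS = 100·exp(−πζ/√(1−ζ²)) = 100·exp(−π·0.4/√(1−0.4²)) ≈ 25.4%.

%OS ≈ 25.4%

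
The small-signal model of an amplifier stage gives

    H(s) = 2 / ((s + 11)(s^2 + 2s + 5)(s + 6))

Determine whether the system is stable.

stable

The poles can be read from the denominator factors: s = -11, -1 + 2j, -1 - 2j, -6.
Since all poles lie strictly in the left half-plane, the system is stable.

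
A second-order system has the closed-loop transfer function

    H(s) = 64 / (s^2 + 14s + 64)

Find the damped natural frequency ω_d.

ω_d ≈ 3.873 rad/s

Comparing s^2 + 14s + 64 to s^2 + 2ζωₙs + ωₙ²: ωₙ = 8 rad/s and ζ = 14/(2·8) = 0.875.
ζωₙ = 14/2 = 7, so ω_d = ωₙ√(1−ζ²) = √(ωₙ² − (ζωₙ)²) = √(64 − 7²) = √15 ≈ 3.873 rad/s.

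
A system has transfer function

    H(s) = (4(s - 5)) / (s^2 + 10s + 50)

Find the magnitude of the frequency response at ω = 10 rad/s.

Substitute s = j10: numerator = -20 + j40, denominator = -50 + j100.
|H(j10)| = |-20 + j40| / |-50 + j100| = 44.721 / 111.80 = 0.4000.

|H(j10)| = 0.4000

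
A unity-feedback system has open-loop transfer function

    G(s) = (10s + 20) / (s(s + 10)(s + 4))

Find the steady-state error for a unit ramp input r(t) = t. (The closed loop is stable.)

e_ss = 2

G(s) has one pole at the origin.
This is a Type 1 system. Kv = lim_{s→0} s·G(s) = 20/40 = 1/2.
e_ss = 1/Kv = 1/(1/2) = 2.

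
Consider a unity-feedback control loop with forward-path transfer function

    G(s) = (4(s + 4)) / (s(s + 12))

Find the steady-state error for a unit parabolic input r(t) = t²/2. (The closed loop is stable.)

G(s) has one pole at the origin.
This is a Type 1 system; Ka = lim_{s→0} s^2·G(s) = 0, so the steady-state error for a parabola input is infinite.

e_ss = ∞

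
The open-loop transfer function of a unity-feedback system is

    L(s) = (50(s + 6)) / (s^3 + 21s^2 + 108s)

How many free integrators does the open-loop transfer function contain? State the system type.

The denominator has 1 factor of s at the origin (free integrator), so this is a Type 1 system.

Type 1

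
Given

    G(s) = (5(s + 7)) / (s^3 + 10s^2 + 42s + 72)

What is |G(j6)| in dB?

|G(j6)|_dB ≈ -16.0 dB

Substitute s = j6: numerator = 35 + j30, denominator = -288 + j36.
|G(j6)| = |35 + j30| / |-288 + j36| = 46.098 / 290.24 ≈ 0.1588.
In decibels: 20·log₁₀(0.1588) ≈ -16.0 dB.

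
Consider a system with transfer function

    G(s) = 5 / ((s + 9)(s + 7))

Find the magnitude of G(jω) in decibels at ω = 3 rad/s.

|G(j3)|_dB ≈ -23.2 dB

Substitute s = j3: numerator = 5, denominator = 54 + j48.
|G(j3)| = |5| / |54 + j48| = 5 / 72.250 ≈ 0.06920.
In decibels: 20·log₁₀(0.06920) ≈ -23.2 dB.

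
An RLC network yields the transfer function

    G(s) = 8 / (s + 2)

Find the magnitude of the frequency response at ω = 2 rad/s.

Substitute s = j2: numerator = 8, denominator = 2 + j2.
|G(j2)| = |8| / |2 + j2| = 8 / 2.8284 ≈ 2.828.

|G(j2)| ≈ 2.828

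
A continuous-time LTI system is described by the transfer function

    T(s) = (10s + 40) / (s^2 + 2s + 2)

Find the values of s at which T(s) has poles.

The poles are the roots of the denominator s^2 + 2s + 2 = 0.
Using the quadratic formula: s = (-2 ± √(-4))/2 = -1 ± 1j.

s = -1 ± j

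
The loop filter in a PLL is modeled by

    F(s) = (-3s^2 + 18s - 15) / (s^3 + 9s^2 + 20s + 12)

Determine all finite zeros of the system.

s = 1, 5

Set the numerator to zero: -3s^2 + 18s - 15 = 0, i.e. -3·(s^2 - 6s + 5) = 0.
Factoring: (s - 1)(s - 5) = 0.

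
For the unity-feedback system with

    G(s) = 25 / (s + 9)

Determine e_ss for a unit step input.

G(s) has no poles at the origin.
This is a Type 0 system. Kp = lim_{s→0} G(s) = 25/9.
e_ss = 1/(1 + Kp) = 1/(1 + 25/9) = 9/34 ≈ 0.2647.

e_ss = 0.2647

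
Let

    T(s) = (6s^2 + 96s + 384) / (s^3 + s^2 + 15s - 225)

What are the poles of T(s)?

s = -3 ± 6j, 5

The poles are the roots of the denominator s^3 + s^2 + 15s - 225 = 0.
Trying s = 5: the polynomial evaluates to 0, so (s - 5) is a factor.
Dividing out leaves s^2 + 6s + 45 = 0.
The quadratic formula then gives s = -3 ± 6j.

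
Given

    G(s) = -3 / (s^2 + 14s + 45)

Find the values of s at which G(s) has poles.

The poles are the roots of the denominator s^2 + 14s + 45 = 0.
Factoring: (s + 5)(s + 9) = 0, so s = -5 and s = -9.

s = -5, -9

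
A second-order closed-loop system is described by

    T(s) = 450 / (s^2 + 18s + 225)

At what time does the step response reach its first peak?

Comparing s^2 + 18s + 225 to s^2 + 2ζωₙs + ωₙ²: ωₙ = 15 rad/s and ζ = 18/(2·15) = 0.6.
ζωₙ = 18/2 = 9, so ω_d = ωₙ√(1−ζ²) = √(ωₙ² − (ζωₙ)²) = √(225 − 9²) = √144 = 12 rad/s.
t_p = π/ω_d = π/12 ≈ 0.2618 s.

t_p ≈ 0.2618 s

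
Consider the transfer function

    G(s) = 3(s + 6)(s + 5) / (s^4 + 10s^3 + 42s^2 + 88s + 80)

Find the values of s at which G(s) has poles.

s = -3 ± j, -2 ± 2j

The poles are the roots of the denominator s^4 + 10s^3 + 42s^2 + 88s + 80 = 0.
No real roots exist; factor into two real quadratics: (s^2 + 6s + 10)(s^2 + 4s + 8) = 0.
Each quadratic gives a conjugate pair via the quadratic formula.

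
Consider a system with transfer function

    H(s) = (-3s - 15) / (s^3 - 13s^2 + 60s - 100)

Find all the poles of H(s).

The poles are the roots of the denominator s^3 - 13s^2 + 60s - 100 = 0.
Trying s = 5: the polynomial evaluates to 0, so (s - 5) is a factor.
Dividing out leaves s^2 - 8s + 20 = 0.
The quadratic formula then gives s = 4 ± 2j.

s = 4 + 2j, 4 - 2j, 5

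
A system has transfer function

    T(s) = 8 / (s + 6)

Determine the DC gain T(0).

At s = 0 each factor (s + a) contributes a and each (s^2 + bs + c) contributes c.
T(0) = 8·1 / ((6)) = 8/6 = 4/3.

T(0) = 4/3 ≈ 1.333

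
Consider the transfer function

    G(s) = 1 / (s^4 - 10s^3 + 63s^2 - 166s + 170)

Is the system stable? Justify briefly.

The denominator s^4 - 10s^3 + 63s^2 - 166s + 170 factors as (s^2 - 4s + 5)(s^2 - 6s + 34), giving poles at s = 2 ± j, 3 ± 5j.
Since the pole(s) at s = 2 + j, 2 - j, 3 + 5j, 3 - 5j lie in the right half-plane, the system is unstable.

unstable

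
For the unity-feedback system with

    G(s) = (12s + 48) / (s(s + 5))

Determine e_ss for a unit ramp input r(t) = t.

e_ss = 0.1042

G(s) has one pole at the origin.
This is a Type 1 system. Kv = lim_{s→0} s·G(s) = 48/5.
e_ss = 1/Kv = 1/(48/5) = 5/48 ≈ 0.1042.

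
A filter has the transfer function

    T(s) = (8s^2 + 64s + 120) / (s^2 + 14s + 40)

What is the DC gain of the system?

Set s = 0: T(0) = (120) / (40) = 3.

T(0) = 3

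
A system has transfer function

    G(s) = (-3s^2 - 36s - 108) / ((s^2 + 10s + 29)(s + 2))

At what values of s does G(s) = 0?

Set the numerator to zero: -3s^2 - 36s - 108 = 0, i.e. -3·(s^2 + 12s + 36) = 0.
Factoring: (s + 6)^2 = 0.

s = -6, -6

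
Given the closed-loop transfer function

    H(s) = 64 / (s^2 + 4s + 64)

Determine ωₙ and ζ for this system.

ωₙ = 8 rad/s, ζ = 0.25

Compare the denominator to the standard form s^2 + 2ζωₙs + ωₙ².
ωₙ² = 64, so ωₙ = 8 rad/s.
2ζωₙ = 4, so ζ = 4/(2·8) = 0.25.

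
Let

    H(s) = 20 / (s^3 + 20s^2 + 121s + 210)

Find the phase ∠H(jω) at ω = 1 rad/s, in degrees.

∠H(j1) ≈ -32.28°

At s = j1: numerator = 20, denominator = 190 + j120.
∠H = ∠num − ∠den = 0° − (32.276°) = -32.28°.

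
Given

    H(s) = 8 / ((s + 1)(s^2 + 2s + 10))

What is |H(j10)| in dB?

|H(j10)|_dB ≈ -41.3 dB

Substitute s = j10: numerator = 8, denominator = -290 - j880.
|H(j10)| = |8| / |-290 - j880| = 8 / 926.55 ≈ 0.008634.
In decibels: 20·log₁₀(0.008634) ≈ -41.3 dB.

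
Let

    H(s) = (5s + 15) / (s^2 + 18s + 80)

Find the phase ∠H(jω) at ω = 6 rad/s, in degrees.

∠H(j6) ≈ -4.399°

At s = j6: numerator = 15 + j30, denominator = 44 + j108.
∠H = ∠num − ∠den = 63.435° − (67.834°) = -4.399°.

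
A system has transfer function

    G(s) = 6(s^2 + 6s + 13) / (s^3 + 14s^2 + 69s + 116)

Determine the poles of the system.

The poles are the roots of the denominator s^3 + 14s^2 + 69s + 116 = 0.
Trying s = -4: the polynomial evaluates to 0, so (s + 4) is a factor.
Dividing out leaves s^2 + 10s + 29 = 0.
The quadratic formula then gives s = -5 ± 2j.

s = -5 + 2j, -5 - 2j, -4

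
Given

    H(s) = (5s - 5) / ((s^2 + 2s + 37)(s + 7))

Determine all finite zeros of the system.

s = 1

Set the numerator to zero: 5s - 5 = 0, i.e. 5·(s - 1) = 0.
So s = 1.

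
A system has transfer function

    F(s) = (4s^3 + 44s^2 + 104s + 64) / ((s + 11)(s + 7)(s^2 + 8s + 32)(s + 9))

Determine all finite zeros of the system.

s = -8, -2, -1

Set the numerator to zero: 4s^3 + 44s^2 + 104s + 64 = 0, i.e. 4·(s^3 + 11s^2 + 26s + 16) = 0.
Factoring: (s + 8)(s + 2)(s + 1) = 0.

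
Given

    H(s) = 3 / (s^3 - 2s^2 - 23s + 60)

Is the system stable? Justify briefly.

The denominator s^3 - 2s^2 - 23s + 60 factors as (s - 4)(s + 5)(s - 3), giving poles at s = 4, -5, 3.
Since the pole(s) at s = 4, 3 lie in the right half-plane, the system is unstable.

unstable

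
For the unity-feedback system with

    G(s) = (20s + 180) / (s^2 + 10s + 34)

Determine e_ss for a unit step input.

G(s) has no poles at the origin.
This is a Type 0 system. Kp = lim_{s→0} G(s) = 180/34 = 90/17.
e_ss = 1/(1 + Kp) = 1/(1 + 90/17) = 17/107 ≈ 0.1589.

e_ss = 0.1589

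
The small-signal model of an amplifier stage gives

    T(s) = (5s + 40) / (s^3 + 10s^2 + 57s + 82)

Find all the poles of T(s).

s = -4 + 5j, -4 - 5j, -2

The poles are the roots of the denominator s^3 + 10s^2 + 57s + 82 = 0.
Trying s = -2: the polynomial evaluates to 0, so (s + 2) is a factor.
Dividing out leaves s^2 + 8s + 41 = 0.
The quadratic formula then gives s = -4 ± 5j.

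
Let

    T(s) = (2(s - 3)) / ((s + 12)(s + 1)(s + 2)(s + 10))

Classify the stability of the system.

stable

The poles can be read from the denominator factors: s = -12, -1, -2, -10.
Since all poles lie strictly in the left half-plane, the system is stable.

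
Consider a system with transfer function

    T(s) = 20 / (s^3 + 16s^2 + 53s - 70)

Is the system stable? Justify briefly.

unstable

The denominator s^3 + 16s^2 + 53s - 70 factors as (s + 10)(s - 1)(s + 7), giving poles at s = -10, 1, -7.
Since the pole(s) at s = 1 lie in the right half-plane, the system is unstable.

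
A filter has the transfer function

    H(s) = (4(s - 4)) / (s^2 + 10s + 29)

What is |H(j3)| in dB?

Substitute s = j3: numerator = -16 + j12, denominator = 20 + j30.
|H(j3)| = |-16 + j12| / |20 + j30| = 20 / 36.056 ≈ 0.5547.
In decibels: 20·log₁₀(0.5547) ≈ -5.12 dB.

|H(j3)|_dB ≈ -5.12 dB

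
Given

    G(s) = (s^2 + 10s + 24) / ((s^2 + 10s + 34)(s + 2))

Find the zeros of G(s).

s = -4, -6

Set the numerator to zero: s^2 + 10s + 24 = 0.
Factoring: (s + 4)(s + 6) = 0.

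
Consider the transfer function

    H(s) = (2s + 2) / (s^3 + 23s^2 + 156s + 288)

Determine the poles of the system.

The poles are the roots of the denominator s^3 + 23s^2 + 156s + 288 = 0.
Trying s = -8: the polynomial evaluates to 0, so (s + 8) is a factor.
Dividing out leaves s^2 + 15s + 36 = 0.
Factoring the quadratic: (s + 12)(s + 3) = 0.

s = -8, -12, -3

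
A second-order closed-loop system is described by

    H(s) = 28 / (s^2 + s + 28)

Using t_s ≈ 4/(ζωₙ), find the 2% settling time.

Comparing s^2 + s + 28 to s^2 + 2ζωₙs + ωₙ²: ωₙ = √28 ≈ 5.292 rad/s and ζ = 1/(2·√28) ≈ 0.09449.
ζωₙ = 1/2 = 0.5, so t_s ≈ 4/(ζωₙ) = 4/0.5 = 8 s.

t_s ≈ 8 s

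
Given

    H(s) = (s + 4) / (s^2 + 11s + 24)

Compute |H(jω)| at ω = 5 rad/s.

Substitute s = j5: numerator = 4 + j5, denominator = -1 + j55.
|H(j5)| = |4 + j5| / |-1 + j55| = 6.4031 / 55.009 ≈ 0.1164.

|H(j5)| ≈ 0.1164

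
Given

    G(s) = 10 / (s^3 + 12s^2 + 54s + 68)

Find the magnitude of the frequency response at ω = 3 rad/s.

Substitute s = j3: numerator = 10, denominator = -40 + j135.
|G(j3)| = |10| / |-40 + j135| = 10 / 140.80 ≈ 0.07102.

|G(j3)| ≈ 0.07102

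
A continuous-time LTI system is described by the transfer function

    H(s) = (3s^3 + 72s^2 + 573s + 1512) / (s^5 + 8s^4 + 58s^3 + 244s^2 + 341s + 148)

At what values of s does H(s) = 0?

s = -9, -7, -8

Set the numerator to zero: 3s^3 + 72s^2 + 573s + 1512 = 0, i.e. 3·(s^3 + 24s^2 + 191s + 504) = 0.
Factoring: (s + 9)(s + 7)(s + 8) = 0.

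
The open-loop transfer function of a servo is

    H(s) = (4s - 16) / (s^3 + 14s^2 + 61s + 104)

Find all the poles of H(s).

The poles are the roots of the denominator s^3 + 14s^2 + 61s + 104 = 0.
Trying s = -8: the polynomial evaluates to 0, so (s + 8) is a factor.
Dividing out leaves s^2 + 6s + 13 = 0.
The quadratic formula then gives s = -3 ± 2j.

s = -8, -3 ± 2j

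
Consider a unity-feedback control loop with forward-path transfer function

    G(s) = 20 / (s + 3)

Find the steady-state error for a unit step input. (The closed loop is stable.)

G(s) has no poles at the origin.
This is a Type 0 system. Kp = lim_{s→0} G(s) = 20/3.
e_ss = 1/(1 + Kp) = 1/(1 + 20/3) = 3/23 ≈ 0.1304.

e_ss = 0.1304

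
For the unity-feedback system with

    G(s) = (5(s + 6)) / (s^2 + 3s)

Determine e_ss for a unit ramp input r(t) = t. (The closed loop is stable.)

G(s) has one pole at the origin.
This is a Type 1 system. Kv = lim_{s→0} s·G(s) = 30/3 = 10.
e_ss = 1/Kv = 1/(10) = 1/10 ≈ 0.1000.

e_ss = 0.1000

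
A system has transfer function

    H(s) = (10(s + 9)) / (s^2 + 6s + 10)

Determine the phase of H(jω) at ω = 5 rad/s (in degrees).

At s = j5: numerator = 90 + j50, denominator = -15 + j30.
∠H = ∠num − ∠den = 29.055° − (116.57°) = -87.51°.

∠H(j5) ≈ -87.51°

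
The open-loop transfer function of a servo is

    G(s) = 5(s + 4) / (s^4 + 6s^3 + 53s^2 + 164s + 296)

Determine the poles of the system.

s = -2 + 2j, -2 - 2j, -1 + 6j, -1 - 6j

The poles are the roots of the denominator s^4 + 6s^3 + 53s^2 + 164s + 296 = 0.
No real roots exist; factor into two real quadratics: (s^2 + 4s + 8)(s^2 + 2s + 37) = 0.
Each quadratic gives a conjugate pair via the quadratic formula.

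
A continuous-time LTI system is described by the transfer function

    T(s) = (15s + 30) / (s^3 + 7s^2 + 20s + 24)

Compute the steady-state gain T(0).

T(0) = 5/4 ≈ 1.250

Set s = 0: T(0) = (30) / (24) = 5/4.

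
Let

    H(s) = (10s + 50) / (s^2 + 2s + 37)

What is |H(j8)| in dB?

|H(j8)|_dB ≈ 9.56 dB

Substitute s = j8: numerator = 50 + j80, denominator = -27 + j16.
|H(j8)| = |50 + j80| / |-27 + j16| = 94.340 / 31.385 ≈ 3.006.
In decibels: 20·log₁₀(3.006) ≈ 9.56 dB.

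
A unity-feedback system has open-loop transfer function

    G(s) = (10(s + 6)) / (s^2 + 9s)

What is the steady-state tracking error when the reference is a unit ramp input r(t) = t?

e_ss = 0.1500

G(s) has one pole at the origin.
This is a Type 1 system. Kv = lim_{s→0} s·G(s) = 60/9 = 20/3.
e_ss = 1/Kv = 1/(20/3) = 3/20 ≈ 0.1500.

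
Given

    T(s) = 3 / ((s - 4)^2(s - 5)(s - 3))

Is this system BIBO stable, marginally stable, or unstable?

The poles can be read from the denominator factors: s = 4, 5, 4, 3.
Since the pole(s) at s = 4, 5, 4, 3 lie in the right half-plane, the system is unstable.

unstable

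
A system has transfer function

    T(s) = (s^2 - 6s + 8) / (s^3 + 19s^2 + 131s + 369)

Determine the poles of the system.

The poles are the roots of the denominator s^3 + 19s^2 + 131s + 369 = 0.
Trying s = -9: the polynomial evaluates to 0, so (s + 9) is a factor.
Dividing out leaves s^2 + 10s + 41 = 0.
The quadratic formula then gives s = -5 ± 4j.

s = -5 ± 4j, -9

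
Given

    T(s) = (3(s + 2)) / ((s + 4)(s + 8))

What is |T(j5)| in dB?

Substitute s = j5: numerator = 6 + j15, denominator = 7 + j60.
|T(j5)| = |6 + j15| / |7 + j60| = 16.155 / 60.407 ≈ 0.2674.
In decibels: 20·log₁₀(0.2674) ≈ -11.5 dB.

|T(j5)|_dB ≈ -11.5 dB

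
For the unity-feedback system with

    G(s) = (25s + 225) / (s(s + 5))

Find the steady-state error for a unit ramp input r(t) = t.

e_ss = 0.02222

G(s) has one pole at the origin.
This is a Type 1 system. Kv = lim_{s→0} s·G(s) = 225/5 = 45.
e_ss = 1/Kv = 1/(45) = 1/45 ≈ 0.02222.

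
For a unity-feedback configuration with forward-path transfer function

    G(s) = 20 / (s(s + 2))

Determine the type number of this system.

The denominator has 1 factor of s at the origin (free integrator), so this is a Type 1 system.

Type 1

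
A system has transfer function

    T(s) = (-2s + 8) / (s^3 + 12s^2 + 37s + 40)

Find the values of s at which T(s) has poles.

The poles are the roots of the denominator s^3 + 12s^2 + 37s + 40 = 0.
Trying s = -8: the polynomial evaluates to 0, so (s + 8) is a factor.
Dividing out leaves s^2 + 4s + 5 = 0.
The quadratic formula then gives s = -2 ± 1j.

s = -2 + j, -2 - j, -8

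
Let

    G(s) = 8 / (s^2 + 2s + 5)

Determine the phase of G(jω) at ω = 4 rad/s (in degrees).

∠G(j4) ≈ -144.0°

At s = j4: numerator = 8, denominator = -11 + j8.
∠G = ∠num − ∠den = 0° − (143.97°) = -144.0°.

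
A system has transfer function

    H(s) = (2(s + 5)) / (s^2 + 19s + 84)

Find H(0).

Set s = 0: H(0) = (10) / (84) = 5/42.

H(0) = 5/42 ≈ 0.1190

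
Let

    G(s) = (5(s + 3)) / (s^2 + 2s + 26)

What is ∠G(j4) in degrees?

At s = j4: numerator = 15 + j20, denominator = 10 + j8.
∠G = ∠num − ∠den = 53.130° − (38.660°) = 14.47°.

∠G(j4) ≈ 14.47°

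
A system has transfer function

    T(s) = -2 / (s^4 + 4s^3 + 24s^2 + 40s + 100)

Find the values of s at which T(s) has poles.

s = -1 + 3j, -1 - 3j, -1 + 3j, -1 - 3j

The poles are the roots of the denominator s^4 + 4s^3 + 24s^2 + 40s + 100 = 0.
No real roots exist; factor into two real quadratics: (s^2 + 2s + 10)(s^2 + 2s + 10) = 0.
Each quadratic gives a conjugate pair via the quadratic formula.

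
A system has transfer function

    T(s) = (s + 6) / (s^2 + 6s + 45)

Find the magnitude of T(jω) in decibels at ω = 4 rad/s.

|T(j4)|_dB ≈ -14.4 dB

Substitute s = j4: numerator = 6 + j4, denominator = 29 + j24.
|T(j4)| = |6 + j4| / |29 + j24| = 7.2111 / 37.643 ≈ 0.1916.
In decibels: 20·log₁₀(0.1916) ≈ -14.4 dB.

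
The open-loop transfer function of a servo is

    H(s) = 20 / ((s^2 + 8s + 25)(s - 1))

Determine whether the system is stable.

The poles can be read from the denominator factors: s = -4 + 3j, -4 - 3j, 1.
Since the pole(s) at s = 1 lie in the right half-plane, the system is unstable.

unstable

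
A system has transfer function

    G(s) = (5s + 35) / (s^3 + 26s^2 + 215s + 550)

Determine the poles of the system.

s = -11, -10, -5

The poles are the roots of the denominator s^3 + 26s^2 + 215s + 550 = 0.
Trying s = -11: the polynomial evaluates to 0, so (s + 11) is a factor.
Dividing out leaves s^2 + 15s + 50 = 0.
Factoring the quadratic: (s + 10)(s + 5) = 0.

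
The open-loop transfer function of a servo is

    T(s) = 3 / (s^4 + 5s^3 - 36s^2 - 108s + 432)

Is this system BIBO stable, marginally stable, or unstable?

The denominator s^4 + 5s^3 - 36s^2 - 108s + 432 factors as (s - 3)(s + 6)^2(s - 4), giving poles at s = 3, -6, 4, -6.
Since the pole(s) at s = 3, 4 lie in the right half-plane, the system is unstable.

unstable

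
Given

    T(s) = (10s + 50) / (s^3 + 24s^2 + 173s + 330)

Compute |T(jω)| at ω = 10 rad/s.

Substitute s = j10: numerator = 50 + j100, denominator = -2070 + j730.
|T(j10)| = |50 + j100| / |-2070 + j730| = 111.80 / 2194.9 ≈ 0.05094.

|T(j10)| ≈ 0.05094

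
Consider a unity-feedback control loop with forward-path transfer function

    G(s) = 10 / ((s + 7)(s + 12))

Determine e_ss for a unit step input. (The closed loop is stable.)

G(s) has no poles at the origin.
This is a Type 0 system. Kp = lim_{s→0} G(s) = 10/84 = 5/42.
e_ss = 1/(1 + Kp) = 1/(1 + 5/42) = 42/47 ≈ 0.8936.

e_ss = 0.8936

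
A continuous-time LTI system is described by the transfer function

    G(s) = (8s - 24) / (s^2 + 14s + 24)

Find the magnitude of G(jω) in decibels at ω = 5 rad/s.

|G(j5)|_dB ≈ -3.53 dB

Substitute s = j5: numerator = -24 + j40, denominator = -1 + j70.
|G(j5)| = |-24 + j40| / |-1 + j70| = 46.648 / 70.007 ≈ 0.6663.
In decibels: 20·log₁₀(0.6663) ≈ -3.53 dB.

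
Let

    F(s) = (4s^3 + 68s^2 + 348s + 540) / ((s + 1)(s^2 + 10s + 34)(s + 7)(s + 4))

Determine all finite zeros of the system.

s = -9, -3, -5

Set the numerator to zero: 4s^3 + 68s^2 + 348s + 540 = 0, i.e. 4·(s^3 + 17s^2 + 87s + 135) = 0.
Factoring: (s + 9)(s + 3)(s + 5) = 0.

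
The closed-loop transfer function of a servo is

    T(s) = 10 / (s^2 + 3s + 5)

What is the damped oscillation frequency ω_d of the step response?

ω_d ≈ 1.658 rad/s

Comparing s^2 + 3s + 5 to s^2 + 2ζωₙs + ωₙ²: ωₙ = √5 ≈ 2.236 rad/s and ζ = 3/(2·√5) ≈ 0.6708.
ζωₙ = 3/2 = 1.5, so ω_d = ωₙ√(1−ζ²) = √(ωₙ² − (ζωₙ)²) = √(5 − 1.5²) = √2.75 ≈ 1.658 rad/s.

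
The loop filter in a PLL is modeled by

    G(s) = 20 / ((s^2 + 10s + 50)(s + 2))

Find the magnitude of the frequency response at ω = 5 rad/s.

Substitute s = j5: numerator = 20, denominator = -200 + j225.
|G(j5)| = |20| / |-200 + j225| = 20 / 301.04 ≈ 0.06644.

|G(j5)| ≈ 0.06644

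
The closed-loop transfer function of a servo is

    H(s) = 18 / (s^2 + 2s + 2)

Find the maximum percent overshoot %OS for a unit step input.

Comparing s^2 + 2s + 2 to s^2 + 2ζωₙs + ωₙ²: ωₙ = √2 ≈ 1.414 rad/s and ζ = 2/(2·√2) ≈ 0.7071.
%OS = 100·exp(−πζ/√(1−ζ²)) = 100·exp(−π·0.7071/√(1−0.7071²)) ≈ 4.32%.

%OS ≈ 4.32%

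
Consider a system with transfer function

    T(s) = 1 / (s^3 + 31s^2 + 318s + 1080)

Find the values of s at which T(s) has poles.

The poles are the roots of the denominator s^3 + 31s^2 + 318s + 1080 = 0.
Trying s = -10: the polynomial evaluates to 0, so (s + 10) is a factor.
Dividing out leaves s^2 + 21s + 108 = 0.
Factoring the quadratic: (s + 9)(s + 12) = 0.

s = -10, -9, -12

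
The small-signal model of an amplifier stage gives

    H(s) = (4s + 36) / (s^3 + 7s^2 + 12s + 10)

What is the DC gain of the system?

Set s = 0: H(0) = (36) / (10) = 18/5.

H(0) = 18/5 ≈ 3.600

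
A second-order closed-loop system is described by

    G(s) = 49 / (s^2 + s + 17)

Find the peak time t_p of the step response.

Comparing s^2 + s + 17 to s^2 + 2ζωₙs + ωₙ²: ωₙ = √17 ≈ 4.123 rad/s and ζ = 1/(2·√17) ≈ 0.1213.
ζωₙ = 1/2 = 0.5, so ω_d = ωₙ√(1−ζ²) = √(ωₙ² − (ζωₙ)²) = √(17 − 0.5²) = √16.75 ≈ 4.093 rad/s.
t_p = π/ω_d = π/4.093 ≈ 0.7676 s.

t_p ≈ 0.7676 s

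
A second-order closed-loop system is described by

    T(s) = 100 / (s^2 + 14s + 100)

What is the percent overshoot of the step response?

%OS ≈ 4.60%

Comparing s^2 + 14s + 100 to s^2 + 2ζωₙs + ωₙ²: ωₙ = 10 rad/s and ζ = 14/(2·10) = 0.7.
%OS = 100·exp(−πζ/√(1−ζ²)) = 100·exp(−π·0.7/√(1−0.7²)) ≈ 4.60%.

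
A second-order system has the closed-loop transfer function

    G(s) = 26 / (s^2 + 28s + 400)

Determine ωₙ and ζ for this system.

ωₙ = 20 rad/s, ζ = 0.7

Compare the denominator to the standard form s^2 + 2ζωₙs + ωₙ².
ωₙ² = 400, so ωₙ = 20 rad/s.
2ζωₙ = 28, so ζ = 28/(2·20) = 0.7.
With ζ = 0.7 the response is underdamped.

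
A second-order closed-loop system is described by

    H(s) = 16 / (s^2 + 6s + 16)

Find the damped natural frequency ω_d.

Comparing s^2 + 6s + 16 to s^2 + 2ζωₙs + ωₙ²: ωₙ = 4 rad/s and ζ = 6/(2·4) = 0.75.
ζωₙ = 6/2 = 3, so ω_d = ωₙ√(1−ζ²) = √(ωₙ² − (ζωₙ)²) = √(16 − 3²) = √7 ≈ 2.646 rad/s.

ω_d ≈ 2.646 rad/s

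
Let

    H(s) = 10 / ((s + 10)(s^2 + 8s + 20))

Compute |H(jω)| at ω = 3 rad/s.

|H(j3)| ≈ 0.03628

Substitute s = j3: numerator = 10, denominator = 38 + j273.
|H(j3)| = |10| / |38 + j273| = 10 / 275.63 ≈ 0.03628.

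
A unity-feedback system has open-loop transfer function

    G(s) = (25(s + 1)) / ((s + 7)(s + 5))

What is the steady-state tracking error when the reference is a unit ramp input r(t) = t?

G(s) has no poles at the origin.
This is a Type 0 system; Kv = lim_{s→0} s·G(s) = 0, so the steady-state error for a ramp input is infinite.

e_ss = ∞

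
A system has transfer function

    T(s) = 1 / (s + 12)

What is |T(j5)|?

|T(j5)| ≈ 0.07692

Substitute s = j5: numerator = 1, denominator = 12 + j5.
|T(j5)| = |1| / |12 + j5| = 1 / 13 ≈ 0.07692.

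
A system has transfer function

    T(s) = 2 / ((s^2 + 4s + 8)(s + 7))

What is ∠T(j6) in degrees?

At s = j6: numerator = 2, denominator = -340.
∠T = ∠num − ∠den = 0° − (180°) = -180°, which wraps to 180°.

∠T(j6) ≈ 180°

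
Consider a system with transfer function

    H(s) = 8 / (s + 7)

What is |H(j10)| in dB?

|H(j10)|_dB ≈ -3.67 dB

Substitute s = j10: numerator = 8, denominator = 7 + j10.
|H(j10)| = |8| / |7 + j10| = 8 / 12.207 ≈ 0.6554.
In decibels: 20·log₁₀(0.6554) ≈ -3.67 dB.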